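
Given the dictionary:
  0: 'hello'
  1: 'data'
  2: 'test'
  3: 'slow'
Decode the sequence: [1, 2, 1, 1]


Look up each index in the dictionary:
  1 -> 'data'
  2 -> 'test'
  1 -> 'data'
  1 -> 'data'

Decoded: "data test data data"


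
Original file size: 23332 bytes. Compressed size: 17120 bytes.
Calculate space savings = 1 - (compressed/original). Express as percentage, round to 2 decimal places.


ratio = compressed/original = 17120/23332 = 0.733756
savings = 1 - ratio = 1 - 0.733756 = 0.266244
as a percentage: 0.266244 * 100 = 26.62%

Space savings = 1 - 17120/23332 = 26.62%


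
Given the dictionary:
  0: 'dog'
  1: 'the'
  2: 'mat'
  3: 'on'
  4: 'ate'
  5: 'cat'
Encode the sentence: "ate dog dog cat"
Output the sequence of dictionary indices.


Look up each word in the dictionary:
  'ate' -> 4
  'dog' -> 0
  'dog' -> 0
  'cat' -> 5

Encoded: [4, 0, 0, 5]


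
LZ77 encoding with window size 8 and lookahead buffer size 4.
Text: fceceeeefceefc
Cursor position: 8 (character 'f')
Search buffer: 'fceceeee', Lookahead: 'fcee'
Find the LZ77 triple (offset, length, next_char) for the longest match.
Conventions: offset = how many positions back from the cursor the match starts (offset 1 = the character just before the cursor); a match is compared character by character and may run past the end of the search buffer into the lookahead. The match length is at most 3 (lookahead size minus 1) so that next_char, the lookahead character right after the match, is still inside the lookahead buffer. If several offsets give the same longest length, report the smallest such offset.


Try each offset into the search buffer:
  offset=1 (pos 7, char 'e'): match length 0
  offset=2 (pos 6, char 'e'): match length 0
  offset=3 (pos 5, char 'e'): match length 0
  offset=4 (pos 4, char 'e'): match length 0
  offset=5 (pos 3, char 'c'): match length 0
  offset=6 (pos 2, char 'e'): match length 0
  offset=7 (pos 1, char 'c'): match length 0
  offset=8 (pos 0, char 'f'): match length 3
Longest match has length 3 at offset 8.
next_char = character at position 8 + 3 = 11 -> 'e'

Best match: offset=8, length=3 (matching 'fce' starting at position 0)
LZ77 triple: (8, 3, 'e')


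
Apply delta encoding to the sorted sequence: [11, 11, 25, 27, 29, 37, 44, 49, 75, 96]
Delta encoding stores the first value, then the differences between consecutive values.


First value: 11
Deltas:
  11 - 11 = 0
  25 - 11 = 14
  27 - 25 = 2
  29 - 27 = 2
  37 - 29 = 8
  44 - 37 = 7
  49 - 44 = 5
  75 - 49 = 26
  96 - 75 = 21


Delta encoded: [11, 0, 14, 2, 2, 8, 7, 5, 26, 21]


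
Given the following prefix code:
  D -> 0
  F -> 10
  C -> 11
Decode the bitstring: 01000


Decoding step by step:
Bits 0 -> D
Bits 10 -> F
Bits 0 -> D
Bits 0 -> D


Decoded message: DFDD


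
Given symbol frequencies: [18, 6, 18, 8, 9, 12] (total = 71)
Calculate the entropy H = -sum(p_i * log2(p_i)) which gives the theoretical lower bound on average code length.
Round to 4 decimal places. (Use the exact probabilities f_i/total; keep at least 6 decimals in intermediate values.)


Per-symbol terms -p_i * log2(p_i) with p_i = f_i/71:
  p = 18/71 = 0.253521: log2(p) = -1.979822, -p*log2(p) = 0.501927
  p = 6/71 = 0.084507: log2(p) = -3.564785, -p*log2(p) = 0.301249
  p = 18/71 = 0.253521: log2(p) = -1.979822, -p*log2(p) = 0.501927
  p = 8/71 = 0.112676: log2(p) = -3.149747, -p*log2(p) = 0.354901
  p = 9/71 = 0.126761: log2(p) = -2.979822, -p*log2(p) = 0.377724
  p = 12/71 = 0.169014: log2(p) = -2.564785, -p*log2(p) = 0.433485
H = 0.501927 + 0.301249 + 0.501927 + 0.354901 + 0.377724 + 0.433485 = 2.471213

H = 2.4712 bits/symbol


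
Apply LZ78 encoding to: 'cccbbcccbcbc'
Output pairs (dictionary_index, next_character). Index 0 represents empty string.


LZ78 encoding steps:
Dictionary: {0: ''}
Step 1: w='' (idx 0), next='c' -> output (0, 'c'), add 'c' as idx 1
Step 2: w='c' (idx 1), next='c' -> output (1, 'c'), add 'cc' as idx 2
Step 3: w='' (idx 0), next='b' -> output (0, 'b'), add 'b' as idx 3
Step 4: w='b' (idx 3), next='c' -> output (3, 'c'), add 'bc' as idx 4
Step 5: w='cc' (idx 2), next='b' -> output (2, 'b'), add 'ccb' as idx 5
Step 6: w='c' (idx 1), next='b' -> output (1, 'b'), add 'cb' as idx 6
Step 7: w='c' (idx 1), end of input -> output (1, '')


Encoded: [(0, 'c'), (1, 'c'), (0, 'b'), (3, 'c'), (2, 'b'), (1, 'b'), (1, '')]


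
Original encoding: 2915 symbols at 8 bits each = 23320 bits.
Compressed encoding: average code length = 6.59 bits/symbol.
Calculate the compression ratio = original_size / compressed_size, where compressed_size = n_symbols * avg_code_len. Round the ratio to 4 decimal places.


original_size = n_symbols * orig_bits = 2915 * 8 = 23320 bits
compressed_size = n_symbols * avg_code_len = 2915 * 6.59 = 19209.85 bits
ratio = original_size / compressed_size = 23320 / 19209.85 = 1.214

Compression ratio = 1.214


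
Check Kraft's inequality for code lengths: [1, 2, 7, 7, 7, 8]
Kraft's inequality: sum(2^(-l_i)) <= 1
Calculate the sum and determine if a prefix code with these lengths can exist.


Sum = 2^(-1) + 2^(-2) + 2^(-7) + 2^(-7) + 2^(-7) + 2^(-8)
    = 0.5 + 0.25 + 0.0078125 + 0.0078125 + 0.0078125 + 0.00390625
    = 199/256 = 0.77734375
Since 0.77734375 <= 1, Kraft's inequality IS satisfied.
A prefix code with these lengths CAN exist.

Kraft sum = 0.77734375. Satisfied.


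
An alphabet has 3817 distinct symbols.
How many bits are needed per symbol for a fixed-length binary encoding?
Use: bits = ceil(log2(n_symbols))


log2(3817) = 11.8982
Bracket: 2^11 = 2048 < 3817 <= 2^12 = 4096
So ceil(log2(3817)) = 12

bits = ceil(log2(3817)) = ceil(11.8982) = 12 bits


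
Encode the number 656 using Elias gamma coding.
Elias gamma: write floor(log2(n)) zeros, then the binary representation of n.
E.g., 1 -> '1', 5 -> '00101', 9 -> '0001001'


num_bits = floor(log2(656)) + 1 = 10
leading_zeros = num_bits - 1 = 9
binary(656) = 1010010000

Elias gamma(656) = '000000000' + '1010010000' = 0000000001010010000 (19 bits)


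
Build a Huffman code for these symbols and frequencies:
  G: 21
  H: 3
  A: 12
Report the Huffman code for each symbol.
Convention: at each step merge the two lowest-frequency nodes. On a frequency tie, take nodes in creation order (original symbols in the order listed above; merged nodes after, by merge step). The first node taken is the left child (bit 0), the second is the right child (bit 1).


Huffman tree construction:
Step 1: Merge H(3) + A(12) = 15
Step 2: Merge (H+A)(15) + G(21) = 36
Read each symbol's code off the tree from the root (left child = 0, right child = 1).

Codes:
  G: 1 (length 1)
  H: 00 (length 2)
  A: 01 (length 2)
Average code length: 51/36 = 1.4167 bits/symbol


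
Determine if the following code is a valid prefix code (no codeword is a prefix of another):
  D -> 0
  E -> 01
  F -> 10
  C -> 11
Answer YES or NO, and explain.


Checking each pair (does one codeword prefix another?):
  D='0' vs E='01': prefix -- VIOLATION

NO -- this is NOT a valid prefix code. D (0) is a prefix of E (01).


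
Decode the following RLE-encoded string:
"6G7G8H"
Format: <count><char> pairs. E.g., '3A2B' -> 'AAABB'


Expanding each <count><char> pair:
  6G -> 'GGGGGG'
  7G -> 'GGGGGGG'
  8H -> 'HHHHHHHH'

Decoded = GGGGGGGGGGGGGHHHHHHHH


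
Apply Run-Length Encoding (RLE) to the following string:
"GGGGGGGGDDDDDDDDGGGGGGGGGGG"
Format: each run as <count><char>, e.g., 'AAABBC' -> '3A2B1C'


Scanning runs left to right:
  i=0: run of 'G' x 8 -> '8G'
  i=8: run of 'D' x 8 -> '8D'
  i=16: run of 'G' x 11 -> '11G'

RLE = 8G8D11G


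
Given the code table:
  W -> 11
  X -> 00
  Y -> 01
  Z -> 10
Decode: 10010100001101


Decoding:
10 -> Z
01 -> Y
01 -> Y
00 -> X
00 -> X
11 -> W
01 -> Y


Result: ZYYXXWY


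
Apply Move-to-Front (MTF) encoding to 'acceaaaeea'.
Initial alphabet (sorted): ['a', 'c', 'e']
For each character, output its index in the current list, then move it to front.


MTF encoding:
'a': index 0 in ['a', 'c', 'e'] -> ['a', 'c', 'e']
'c': index 1 in ['a', 'c', 'e'] -> ['c', 'a', 'e']
'c': index 0 in ['c', 'a', 'e'] -> ['c', 'a', 'e']
'e': index 2 in ['c', 'a', 'e'] -> ['e', 'c', 'a']
'a': index 2 in ['e', 'c', 'a'] -> ['a', 'e', 'c']
'a': index 0 in ['a', 'e', 'c'] -> ['a', 'e', 'c']
'a': index 0 in ['a', 'e', 'c'] -> ['a', 'e', 'c']
'e': index 1 in ['a', 'e', 'c'] -> ['e', 'a', 'c']
'e': index 0 in ['e', 'a', 'c'] -> ['e', 'a', 'c']
'a': index 1 in ['e', 'a', 'c'] -> ['a', 'e', 'c']


Output: [0, 1, 0, 2, 2, 0, 0, 1, 0, 1]


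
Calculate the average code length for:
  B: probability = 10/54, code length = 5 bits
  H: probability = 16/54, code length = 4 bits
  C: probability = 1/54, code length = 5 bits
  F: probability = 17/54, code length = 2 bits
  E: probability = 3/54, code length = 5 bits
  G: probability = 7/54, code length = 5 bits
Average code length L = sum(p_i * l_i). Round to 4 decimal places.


Weighted contributions p_i * l_i:
  B: (10/54) * 5 = 50/54
  H: (16/54) * 4 = 64/54
  C: (1/54) * 5 = 5/54
  F: (17/54) * 2 = 34/54
  E: (3/54) * 5 = 15/54
  G: (7/54) * 5 = 35/54
Sum = (50 + 64 + 5 + 34 + 15 + 35)/54 = 203/54

L = 203/54 = 3.7593 bits/symbol


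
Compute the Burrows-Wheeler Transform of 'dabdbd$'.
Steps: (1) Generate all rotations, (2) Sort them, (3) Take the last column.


Rotations (sorted):
  0: $dabdbd -> last char: d
  1: abdbd$d -> last char: d
  2: bd$dabd -> last char: d
  3: bdbd$da -> last char: a
  4: d$dabdb -> last char: b
  5: dabdbd$ -> last char: $
  6: dbd$dab -> last char: b


BWT = dddab$b


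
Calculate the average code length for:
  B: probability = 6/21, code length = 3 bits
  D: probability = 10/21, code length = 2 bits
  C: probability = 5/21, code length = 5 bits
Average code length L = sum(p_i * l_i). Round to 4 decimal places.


Weighted contributions p_i * l_i:
  B: (6/21) * 3 = 18/21
  D: (10/21) * 2 = 20/21
  C: (5/21) * 5 = 25/21
Sum = (18 + 20 + 25)/21 = 63/21

L = 63/21 = 3.0000 bits/symbol


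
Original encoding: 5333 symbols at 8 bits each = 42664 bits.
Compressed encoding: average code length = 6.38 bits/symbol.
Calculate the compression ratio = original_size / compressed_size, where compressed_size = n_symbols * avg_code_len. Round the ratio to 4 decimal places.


original_size = n_symbols * orig_bits = 5333 * 8 = 42664 bits
compressed_size = n_symbols * avg_code_len = 5333 * 6.38 = 34024.54 bits
ratio = original_size / compressed_size = 42664 / 34024.54 = 1.2539

Compression ratio = 1.2539


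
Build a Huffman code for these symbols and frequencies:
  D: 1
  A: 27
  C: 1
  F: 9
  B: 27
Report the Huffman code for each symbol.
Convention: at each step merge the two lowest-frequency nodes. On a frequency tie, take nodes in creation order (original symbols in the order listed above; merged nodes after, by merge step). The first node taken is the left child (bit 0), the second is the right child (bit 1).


Huffman tree construction:
Step 1: Merge D(1) + C(1) = 2
Step 2: Merge (D+C)(2) + F(9) = 11
Step 3: Merge ((D+C)+F)(11) + A(27) = 38
Step 4: Merge B(27) + (((D+C)+F)+A)(38) = 65
Read each symbol's code off the tree from the root (left child = 0, right child = 1).

Codes:
  D: 1000 (length 4)
  A: 11 (length 2)
  C: 1001 (length 4)
  F: 101 (length 3)
  B: 0 (length 1)
Average code length: 116/65 = 1.7846 bits/symbol


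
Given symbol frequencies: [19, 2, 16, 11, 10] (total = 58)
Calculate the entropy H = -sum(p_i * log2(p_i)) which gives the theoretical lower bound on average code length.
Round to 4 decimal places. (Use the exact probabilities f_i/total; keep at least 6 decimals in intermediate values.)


Per-symbol terms -p_i * log2(p_i) with p_i = f_i/58:
  p = 19/58 = 0.327586: log2(p) = -1.610053, -p*log2(p) = 0.527431
  p = 2/58 = 0.034483: log2(p) = -4.857981, -p*log2(p) = 0.167517
  p = 16/58 = 0.275862: log2(p) = -1.857981, -p*log2(p) = 0.512546
  p = 11/58 = 0.189655: log2(p) = -2.398549, -p*log2(p) = 0.454897
  p = 10/58 = 0.172414: log2(p) = -2.536053, -p*log2(p) = 0.437251
H = 0.527431 + 0.167517 + 0.512546 + 0.454897 + 0.437251 = 2.099642

H = 2.0996 bits/symbol


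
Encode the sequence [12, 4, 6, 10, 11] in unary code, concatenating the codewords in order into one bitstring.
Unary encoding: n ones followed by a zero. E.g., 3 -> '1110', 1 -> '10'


Encode each number as n ones followed by a terminating 0:
  12 -> 1111111111110 (13 bits)
  4 -> 11110 (5 bits)
  6 -> 1111110 (7 bits)
  10 -> 11111111110 (11 bits)
  11 -> 111111111110 (12 bits)
Total length = 13 + 5 + 7 + 11 + 12 = 48 bits.

Unary([12, 4, 6, 10, 11]) = 111111111111011110111111011111111110111111111110 (48 bits)


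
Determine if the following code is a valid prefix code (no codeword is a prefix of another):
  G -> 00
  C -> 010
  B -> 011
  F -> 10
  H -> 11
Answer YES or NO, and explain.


Checking each pair (does one codeword prefix another?):
  G='00' vs C='010': no prefix
  G='00' vs B='011': no prefix
  G='00' vs F='10': no prefix
  G='00' vs H='11': no prefix
  C='010' vs G='00': no prefix
  C='010' vs B='011': no prefix
  C='010' vs F='10': no prefix
  C='010' vs H='11': no prefix
  B='011' vs G='00': no prefix
  B='011' vs C='010': no prefix
  B='011' vs F='10': no prefix
  B='011' vs H='11': no prefix
  F='10' vs G='00': no prefix
  F='10' vs C='010': no prefix
  F='10' vs B='011': no prefix
  F='10' vs H='11': no prefix
  H='11' vs G='00': no prefix
  H='11' vs C='010': no prefix
  H='11' vs B='011': no prefix
  H='11' vs F='10': no prefix
No violation found over all pairs.

YES -- this is a valid prefix code. No codeword is a prefix of any other codeword.


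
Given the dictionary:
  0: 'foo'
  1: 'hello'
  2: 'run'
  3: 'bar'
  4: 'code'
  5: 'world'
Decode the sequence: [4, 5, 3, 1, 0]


Look up each index in the dictionary:
  4 -> 'code'
  5 -> 'world'
  3 -> 'bar'
  1 -> 'hello'
  0 -> 'foo'

Decoded: "code world bar hello foo"


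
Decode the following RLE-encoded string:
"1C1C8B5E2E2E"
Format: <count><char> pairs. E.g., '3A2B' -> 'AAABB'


Expanding each <count><char> pair:
  1C -> 'C'
  1C -> 'C'
  8B -> 'BBBBBBBB'
  5E -> 'EEEEE'
  2E -> 'EE'
  2E -> 'EE'

Decoded = CCBBBBBBBBEEEEEEEEE


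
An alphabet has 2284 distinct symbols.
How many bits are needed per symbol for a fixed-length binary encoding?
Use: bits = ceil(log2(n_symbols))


log2(2284) = 11.1573
Bracket: 2^11 = 2048 < 2284 <= 2^12 = 4096
So ceil(log2(2284)) = 12

bits = ceil(log2(2284)) = ceil(11.1573) = 12 bits


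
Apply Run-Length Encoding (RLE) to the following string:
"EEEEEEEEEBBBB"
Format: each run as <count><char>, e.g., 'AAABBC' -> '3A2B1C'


Scanning runs left to right:
  i=0: run of 'E' x 9 -> '9E'
  i=9: run of 'B' x 4 -> '4B'

RLE = 9E4B


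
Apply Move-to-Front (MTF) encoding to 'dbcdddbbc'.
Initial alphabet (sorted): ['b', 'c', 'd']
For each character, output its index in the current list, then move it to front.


MTF encoding:
'd': index 2 in ['b', 'c', 'd'] -> ['d', 'b', 'c']
'b': index 1 in ['d', 'b', 'c'] -> ['b', 'd', 'c']
'c': index 2 in ['b', 'd', 'c'] -> ['c', 'b', 'd']
'd': index 2 in ['c', 'b', 'd'] -> ['d', 'c', 'b']
'd': index 0 in ['d', 'c', 'b'] -> ['d', 'c', 'b']
'd': index 0 in ['d', 'c', 'b'] -> ['d', 'c', 'b']
'b': index 2 in ['d', 'c', 'b'] -> ['b', 'd', 'c']
'b': index 0 in ['b', 'd', 'c'] -> ['b', 'd', 'c']
'c': index 2 in ['b', 'd', 'c'] -> ['c', 'b', 'd']


Output: [2, 1, 2, 2, 0, 0, 2, 0, 2]


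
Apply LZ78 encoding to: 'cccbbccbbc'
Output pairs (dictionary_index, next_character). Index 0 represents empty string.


LZ78 encoding steps:
Dictionary: {0: ''}
Step 1: w='' (idx 0), next='c' -> output (0, 'c'), add 'c' as idx 1
Step 2: w='c' (idx 1), next='c' -> output (1, 'c'), add 'cc' as idx 2
Step 3: w='' (idx 0), next='b' -> output (0, 'b'), add 'b' as idx 3
Step 4: w='b' (idx 3), next='c' -> output (3, 'c'), add 'bc' as idx 4
Step 5: w='c' (idx 1), next='b' -> output (1, 'b'), add 'cb' as idx 5
Step 6: w='bc' (idx 4), end of input -> output (4, '')


Encoded: [(0, 'c'), (1, 'c'), (0, 'b'), (3, 'c'), (1, 'b'), (4, '')]


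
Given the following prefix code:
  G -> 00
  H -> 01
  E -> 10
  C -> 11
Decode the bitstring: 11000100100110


Decoding step by step:
Bits 11 -> C
Bits 00 -> G
Bits 01 -> H
Bits 00 -> G
Bits 10 -> E
Bits 01 -> H
Bits 10 -> E


Decoded message: CGHGEHE


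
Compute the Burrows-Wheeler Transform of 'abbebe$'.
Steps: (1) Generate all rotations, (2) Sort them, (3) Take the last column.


Rotations (sorted):
  0: $abbebe -> last char: e
  1: abbebe$ -> last char: $
  2: bbebe$a -> last char: a
  3: be$abbe -> last char: e
  4: bebe$ab -> last char: b
  5: e$abbeb -> last char: b
  6: ebe$abb -> last char: b


BWT = e$aebbb


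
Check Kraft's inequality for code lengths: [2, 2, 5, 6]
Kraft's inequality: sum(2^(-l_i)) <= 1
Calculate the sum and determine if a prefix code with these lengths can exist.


Sum = 2^(-2) + 2^(-2) + 2^(-5) + 2^(-6)
    = 0.25 + 0.25 + 0.03125 + 0.015625
    = 35/64 = 0.546875
Since 0.546875 <= 1, Kraft's inequality IS satisfied.
A prefix code with these lengths CAN exist.

Kraft sum = 0.546875. Satisfied.


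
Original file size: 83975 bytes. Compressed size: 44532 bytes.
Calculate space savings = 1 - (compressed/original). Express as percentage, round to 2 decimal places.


ratio = compressed/original = 44532/83975 = 0.530301
savings = 1 - ratio = 1 - 0.530301 = 0.469699
as a percentage: 0.469699 * 100 = 46.97%

Space savings = 1 - 44532/83975 = 46.97%


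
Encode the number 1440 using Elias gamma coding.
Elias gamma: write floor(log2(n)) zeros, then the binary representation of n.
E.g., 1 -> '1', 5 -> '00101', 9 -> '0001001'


num_bits = floor(log2(1440)) + 1 = 11
leading_zeros = num_bits - 1 = 10
binary(1440) = 10110100000

Elias gamma(1440) = '0000000000' + '10110100000' = 000000000010110100000 (21 bits)


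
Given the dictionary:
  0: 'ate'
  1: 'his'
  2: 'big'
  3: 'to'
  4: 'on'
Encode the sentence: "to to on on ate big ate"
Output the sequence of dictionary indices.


Look up each word in the dictionary:
  'to' -> 3
  'to' -> 3
  'on' -> 4
  'on' -> 4
  'ate' -> 0
  'big' -> 2
  'ate' -> 0

Encoded: [3, 3, 4, 4, 0, 2, 0]


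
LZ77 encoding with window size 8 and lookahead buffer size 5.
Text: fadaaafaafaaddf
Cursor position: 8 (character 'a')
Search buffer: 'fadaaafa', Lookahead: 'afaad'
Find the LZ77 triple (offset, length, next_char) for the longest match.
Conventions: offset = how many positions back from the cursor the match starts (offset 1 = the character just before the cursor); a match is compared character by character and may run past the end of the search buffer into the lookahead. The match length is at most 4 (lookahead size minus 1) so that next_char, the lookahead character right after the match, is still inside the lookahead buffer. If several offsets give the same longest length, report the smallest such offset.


Try each offset into the search buffer:
  offset=1 (pos 7, char 'a'): match length 1
  offset=2 (pos 6, char 'f'): match length 0
  offset=3 (pos 5, char 'a'): match length 4
  offset=4 (pos 4, char 'a'): match length 1
  offset=5 (pos 3, char 'a'): match length 1
  offset=6 (pos 2, char 'd'): match length 0
  offset=7 (pos 1, char 'a'): match length 1
  offset=8 (pos 0, char 'f'): match length 0
Longest match has length 4 at offset 3.
next_char = character at position 8 + 4 = 12 -> 'd'

Best match: offset=3, length=4 (matching 'afaa' starting at position 5)
LZ77 triple: (3, 4, 'd')


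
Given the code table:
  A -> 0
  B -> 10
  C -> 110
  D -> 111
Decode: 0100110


Decoding:
0 -> A
10 -> B
0 -> A
110 -> C


Result: ABAC


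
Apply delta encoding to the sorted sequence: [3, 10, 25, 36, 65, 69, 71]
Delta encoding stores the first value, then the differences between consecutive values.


First value: 3
Deltas:
  10 - 3 = 7
  25 - 10 = 15
  36 - 25 = 11
  65 - 36 = 29
  69 - 65 = 4
  71 - 69 = 2


Delta encoded: [3, 7, 15, 11, 29, 4, 2]


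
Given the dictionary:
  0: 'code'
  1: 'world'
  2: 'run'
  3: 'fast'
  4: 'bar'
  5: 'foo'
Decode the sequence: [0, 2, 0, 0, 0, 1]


Look up each index in the dictionary:
  0 -> 'code'
  2 -> 'run'
  0 -> 'code'
  0 -> 'code'
  0 -> 'code'
  1 -> 'world'

Decoded: "code run code code code world"


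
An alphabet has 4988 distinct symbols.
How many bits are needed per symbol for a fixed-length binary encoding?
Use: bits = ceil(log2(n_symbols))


log2(4988) = 12.2842
Bracket: 2^12 = 4096 < 4988 <= 2^13 = 8192
So ceil(log2(4988)) = 13

bits = ceil(log2(4988)) = ceil(12.2842) = 13 bits


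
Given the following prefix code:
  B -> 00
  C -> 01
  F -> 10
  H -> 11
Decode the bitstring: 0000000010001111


Decoding step by step:
Bits 00 -> B
Bits 00 -> B
Bits 00 -> B
Bits 00 -> B
Bits 10 -> F
Bits 00 -> B
Bits 11 -> H
Bits 11 -> H


Decoded message: BBBBFBHH


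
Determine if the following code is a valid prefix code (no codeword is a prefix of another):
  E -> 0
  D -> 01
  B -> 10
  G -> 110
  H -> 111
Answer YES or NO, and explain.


Checking each pair (does one codeword prefix another?):
  E='0' vs D='01': prefix -- VIOLATION

NO -- this is NOT a valid prefix code. E (0) is a prefix of D (01).


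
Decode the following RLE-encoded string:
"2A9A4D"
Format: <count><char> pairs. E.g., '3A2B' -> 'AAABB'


Expanding each <count><char> pair:
  2A -> 'AA'
  9A -> 'AAAAAAAAA'
  4D -> 'DDDD'

Decoded = AAAAAAAAAAADDDD


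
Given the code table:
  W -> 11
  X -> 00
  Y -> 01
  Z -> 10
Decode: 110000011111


Decoding:
11 -> W
00 -> X
00 -> X
01 -> Y
11 -> W
11 -> W


Result: WXXYWW


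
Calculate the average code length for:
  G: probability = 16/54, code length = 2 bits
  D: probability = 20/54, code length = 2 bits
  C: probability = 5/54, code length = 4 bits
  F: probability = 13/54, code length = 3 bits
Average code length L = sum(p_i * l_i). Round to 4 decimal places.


Weighted contributions p_i * l_i:
  G: (16/54) * 2 = 32/54
  D: (20/54) * 2 = 40/54
  C: (5/54) * 4 = 20/54
  F: (13/54) * 3 = 39/54
Sum = (32 + 40 + 20 + 39)/54 = 131/54

L = 131/54 = 2.4259 bits/symbol


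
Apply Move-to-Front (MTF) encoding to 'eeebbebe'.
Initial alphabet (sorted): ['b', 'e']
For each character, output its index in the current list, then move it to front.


MTF encoding:
'e': index 1 in ['b', 'e'] -> ['e', 'b']
'e': index 0 in ['e', 'b'] -> ['e', 'b']
'e': index 0 in ['e', 'b'] -> ['e', 'b']
'b': index 1 in ['e', 'b'] -> ['b', 'e']
'b': index 0 in ['b', 'e'] -> ['b', 'e']
'e': index 1 in ['b', 'e'] -> ['e', 'b']
'b': index 1 in ['e', 'b'] -> ['b', 'e']
'e': index 1 in ['b', 'e'] -> ['e', 'b']


Output: [1, 0, 0, 1, 0, 1, 1, 1]


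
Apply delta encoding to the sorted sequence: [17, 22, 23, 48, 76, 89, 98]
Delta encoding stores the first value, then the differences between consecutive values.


First value: 17
Deltas:
  22 - 17 = 5
  23 - 22 = 1
  48 - 23 = 25
  76 - 48 = 28
  89 - 76 = 13
  98 - 89 = 9


Delta encoded: [17, 5, 1, 25, 28, 13, 9]


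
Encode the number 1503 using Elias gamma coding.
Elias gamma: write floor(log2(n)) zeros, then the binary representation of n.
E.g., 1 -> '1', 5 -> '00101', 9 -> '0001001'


num_bits = floor(log2(1503)) + 1 = 11
leading_zeros = num_bits - 1 = 10
binary(1503) = 10111011111

Elias gamma(1503) = '0000000000' + '10111011111' = 000000000010111011111 (21 bits)


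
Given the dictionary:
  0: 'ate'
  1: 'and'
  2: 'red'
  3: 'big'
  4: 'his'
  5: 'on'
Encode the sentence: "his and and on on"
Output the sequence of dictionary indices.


Look up each word in the dictionary:
  'his' -> 4
  'and' -> 1
  'and' -> 1
  'on' -> 5
  'on' -> 5

Encoded: [4, 1, 1, 5, 5]


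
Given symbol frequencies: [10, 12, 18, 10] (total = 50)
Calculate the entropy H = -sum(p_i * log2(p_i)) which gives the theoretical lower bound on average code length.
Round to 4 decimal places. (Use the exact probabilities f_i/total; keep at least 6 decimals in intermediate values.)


Per-symbol terms -p_i * log2(p_i) with p_i = f_i/50:
  p = 10/50 = 0.200000: log2(p) = -2.321928, -p*log2(p) = 0.464386
  p = 12/50 = 0.240000: log2(p) = -2.058894, -p*log2(p) = 0.494134
  p = 18/50 = 0.360000: log2(p) = -1.473931, -p*log2(p) = 0.530615
  p = 10/50 = 0.200000: log2(p) = -2.321928, -p*log2(p) = 0.464386
H = 0.464386 + 0.494134 + 0.530615 + 0.464386 = 1.953521

H = 1.9535 bits/symbol


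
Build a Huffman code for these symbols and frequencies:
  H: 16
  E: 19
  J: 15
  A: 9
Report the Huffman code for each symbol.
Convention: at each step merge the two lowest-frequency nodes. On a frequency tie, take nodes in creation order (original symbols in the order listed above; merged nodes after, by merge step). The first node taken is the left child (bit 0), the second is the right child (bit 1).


Huffman tree construction:
Step 1: Merge A(9) + J(15) = 24
Step 2: Merge H(16) + E(19) = 35
Step 3: Merge (A+J)(24) + (H+E)(35) = 59
Read each symbol's code off the tree from the root (left child = 0, right child = 1).

Codes:
  H: 10 (length 2)
  E: 11 (length 2)
  J: 01 (length 2)
  A: 00 (length 2)
Average code length: 118/59 = 2.0000 bits/symbol


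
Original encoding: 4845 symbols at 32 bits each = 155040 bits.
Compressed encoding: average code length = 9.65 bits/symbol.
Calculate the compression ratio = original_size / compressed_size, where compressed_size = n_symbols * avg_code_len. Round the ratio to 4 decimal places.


original_size = n_symbols * orig_bits = 4845 * 32 = 155040 bits
compressed_size = n_symbols * avg_code_len = 4845 * 9.65 = 46754.25 bits
ratio = original_size / compressed_size = 155040 / 46754.25 = 3.3161

Compression ratio = 3.3161


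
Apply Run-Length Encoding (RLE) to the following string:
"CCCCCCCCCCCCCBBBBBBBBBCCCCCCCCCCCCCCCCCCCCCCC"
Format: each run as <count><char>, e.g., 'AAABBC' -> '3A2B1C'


Scanning runs left to right:
  i=0: run of 'C' x 13 -> '13C'
  i=13: run of 'B' x 9 -> '9B'
  i=22: run of 'C' x 23 -> '23C'

RLE = 13C9B23C


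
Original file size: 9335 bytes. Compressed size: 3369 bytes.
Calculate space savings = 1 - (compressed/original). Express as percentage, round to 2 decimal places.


ratio = compressed/original = 3369/9335 = 0.3609
savings = 1 - ratio = 1 - 0.3609 = 0.6391
as a percentage: 0.6391 * 100 = 63.91%

Space savings = 1 - 3369/9335 = 63.91%


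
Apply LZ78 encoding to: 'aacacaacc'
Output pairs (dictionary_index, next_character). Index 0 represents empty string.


LZ78 encoding steps:
Dictionary: {0: ''}
Step 1: w='' (idx 0), next='a' -> output (0, 'a'), add 'a' as idx 1
Step 2: w='a' (idx 1), next='c' -> output (1, 'c'), add 'ac' as idx 2
Step 3: w='ac' (idx 2), next='a' -> output (2, 'a'), add 'aca' as idx 3
Step 4: w='ac' (idx 2), next='c' -> output (2, 'c'), add 'acc' as idx 4


Encoded: [(0, 'a'), (1, 'c'), (2, 'a'), (2, 'c')]


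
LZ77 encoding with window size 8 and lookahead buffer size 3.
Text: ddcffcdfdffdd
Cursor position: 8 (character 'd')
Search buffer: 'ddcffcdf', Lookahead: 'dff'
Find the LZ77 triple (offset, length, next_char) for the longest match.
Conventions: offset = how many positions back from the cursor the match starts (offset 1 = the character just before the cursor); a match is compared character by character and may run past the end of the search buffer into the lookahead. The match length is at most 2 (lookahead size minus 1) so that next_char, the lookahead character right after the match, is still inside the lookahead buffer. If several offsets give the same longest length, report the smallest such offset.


Try each offset into the search buffer:
  offset=1 (pos 7, char 'f'): match length 0
  offset=2 (pos 6, char 'd'): match length 2
  offset=3 (pos 5, char 'c'): match length 0
  offset=4 (pos 4, char 'f'): match length 0
  offset=5 (pos 3, char 'f'): match length 0
  offset=6 (pos 2, char 'c'): match length 0
  offset=7 (pos 1, char 'd'): match length 1
  offset=8 (pos 0, char 'd'): match length 1
Longest match has length 2 at offset 2.
next_char = character at position 8 + 2 = 10 -> 'f'

Best match: offset=2, length=2 (matching 'df' starting at position 6)
LZ77 triple: (2, 2, 'f')


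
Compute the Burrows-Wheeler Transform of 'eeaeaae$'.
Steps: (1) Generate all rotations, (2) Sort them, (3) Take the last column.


Rotations (sorted):
  0: $eeaeaae -> last char: e
  1: aae$eeae -> last char: e
  2: ae$eeaea -> last char: a
  3: aeaae$ee -> last char: e
  4: e$eeaeaa -> last char: a
  5: eaae$eea -> last char: a
  6: eaeaae$e -> last char: e
  7: eeaeaae$ -> last char: $


BWT = eeaeaae$


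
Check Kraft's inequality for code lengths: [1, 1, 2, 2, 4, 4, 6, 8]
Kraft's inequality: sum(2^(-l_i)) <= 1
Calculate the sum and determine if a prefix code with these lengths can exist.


Sum = 2^(-1) + 2^(-1) + 2^(-2) + 2^(-2) + 2^(-4) + 2^(-4) + 2^(-6) + 2^(-8)
    = 0.5 + 0.5 + 0.25 + 0.25 + 0.0625 + 0.0625 + 0.015625 + 0.00390625
    = 421/256 = 1.64453125
Since 1.64453125 > 1, Kraft's inequality is NOT satisfied.
A prefix code with these lengths CANNOT exist.

Kraft sum = 1.64453125. Not satisfied.


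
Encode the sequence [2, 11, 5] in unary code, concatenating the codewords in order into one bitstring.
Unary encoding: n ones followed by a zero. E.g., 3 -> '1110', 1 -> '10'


Encode each number as n ones followed by a terminating 0:
  2 -> 110 (3 bits)
  11 -> 111111111110 (12 bits)
  5 -> 111110 (6 bits)
Total length = 3 + 12 + 6 = 21 bits.

Unary([2, 11, 5]) = 110111111111110111110 (21 bits)


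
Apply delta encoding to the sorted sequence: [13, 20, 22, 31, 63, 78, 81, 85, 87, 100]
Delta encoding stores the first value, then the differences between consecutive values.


First value: 13
Deltas:
  20 - 13 = 7
  22 - 20 = 2
  31 - 22 = 9
  63 - 31 = 32
  78 - 63 = 15
  81 - 78 = 3
  85 - 81 = 4
  87 - 85 = 2
  100 - 87 = 13


Delta encoded: [13, 7, 2, 9, 32, 15, 3, 4, 2, 13]


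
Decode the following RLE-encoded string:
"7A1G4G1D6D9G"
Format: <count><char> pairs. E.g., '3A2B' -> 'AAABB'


Expanding each <count><char> pair:
  7A -> 'AAAAAAA'
  1G -> 'G'
  4G -> 'GGGG'
  1D -> 'D'
  6D -> 'DDDDDD'
  9G -> 'GGGGGGGGG'

Decoded = AAAAAAAGGGGGDDDDDDDGGGGGGGGG


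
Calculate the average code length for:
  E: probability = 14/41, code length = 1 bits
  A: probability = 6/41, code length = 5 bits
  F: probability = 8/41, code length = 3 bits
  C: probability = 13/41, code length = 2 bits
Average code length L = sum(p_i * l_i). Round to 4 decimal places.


Weighted contributions p_i * l_i:
  E: (14/41) * 1 = 14/41
  A: (6/41) * 5 = 30/41
  F: (8/41) * 3 = 24/41
  C: (13/41) * 2 = 26/41
Sum = (14 + 30 + 24 + 26)/41 = 94/41

L = 94/41 = 2.2927 bits/symbol


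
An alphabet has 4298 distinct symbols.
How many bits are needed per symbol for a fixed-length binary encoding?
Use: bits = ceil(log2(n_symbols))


log2(4298) = 12.0694
Bracket: 2^12 = 4096 < 4298 <= 2^13 = 8192
So ceil(log2(4298)) = 13

bits = ceil(log2(4298)) = ceil(12.0694) = 13 bits


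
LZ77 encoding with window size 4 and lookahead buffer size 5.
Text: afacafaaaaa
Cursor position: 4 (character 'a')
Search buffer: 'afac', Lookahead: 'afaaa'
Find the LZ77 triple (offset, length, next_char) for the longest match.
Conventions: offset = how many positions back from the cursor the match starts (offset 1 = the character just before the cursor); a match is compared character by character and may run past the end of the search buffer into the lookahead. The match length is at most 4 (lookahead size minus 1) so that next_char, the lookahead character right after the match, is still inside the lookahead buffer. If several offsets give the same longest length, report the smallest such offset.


Try each offset into the search buffer:
  offset=1 (pos 3, char 'c'): match length 0
  offset=2 (pos 2, char 'a'): match length 1
  offset=3 (pos 1, char 'f'): match length 0
  offset=4 (pos 0, char 'a'): match length 3
Longest match has length 3 at offset 4.
next_char = character at position 4 + 3 = 7 -> 'a'

Best match: offset=4, length=3 (matching 'afa' starting at position 0)
LZ77 triple: (4, 3, 'a')


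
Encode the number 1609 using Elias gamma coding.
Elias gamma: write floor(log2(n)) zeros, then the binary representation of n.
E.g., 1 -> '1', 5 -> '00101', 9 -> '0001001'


num_bits = floor(log2(1609)) + 1 = 11
leading_zeros = num_bits - 1 = 10
binary(1609) = 11001001001

Elias gamma(1609) = '0000000000' + '11001001001' = 000000000011001001001 (21 bits)


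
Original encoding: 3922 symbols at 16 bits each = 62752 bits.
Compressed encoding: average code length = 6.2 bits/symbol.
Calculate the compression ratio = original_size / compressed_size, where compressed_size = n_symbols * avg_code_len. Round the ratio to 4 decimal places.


original_size = n_symbols * orig_bits = 3922 * 16 = 62752 bits
compressed_size = n_symbols * avg_code_len = 3922 * 6.2 = 24316.4 bits
ratio = original_size / compressed_size = 62752 / 24316.4 = 2.5806

Compression ratio = 2.5806


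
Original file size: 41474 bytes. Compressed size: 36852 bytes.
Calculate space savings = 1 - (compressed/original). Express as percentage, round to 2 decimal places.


ratio = compressed/original = 36852/41474 = 0.888557
savings = 1 - ratio = 1 - 0.888557 = 0.111443
as a percentage: 0.111443 * 100 = 11.14%

Space savings = 1 - 36852/41474 = 11.14%


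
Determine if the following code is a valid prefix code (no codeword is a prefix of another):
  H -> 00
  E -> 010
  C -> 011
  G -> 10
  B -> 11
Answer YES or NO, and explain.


Checking each pair (does one codeword prefix another?):
  H='00' vs E='010': no prefix
  H='00' vs C='011': no prefix
  H='00' vs G='10': no prefix
  H='00' vs B='11': no prefix
  E='010' vs H='00': no prefix
  E='010' vs C='011': no prefix
  E='010' vs G='10': no prefix
  E='010' vs B='11': no prefix
  C='011' vs H='00': no prefix
  C='011' vs E='010': no prefix
  C='011' vs G='10': no prefix
  C='011' vs B='11': no prefix
  G='10' vs H='00': no prefix
  G='10' vs E='010': no prefix
  G='10' vs C='011': no prefix
  G='10' vs B='11': no prefix
  B='11' vs H='00': no prefix
  B='11' vs E='010': no prefix
  B='11' vs C='011': no prefix
  B='11' vs G='10': no prefix
No violation found over all pairs.

YES -- this is a valid prefix code. No codeword is a prefix of any other codeword.


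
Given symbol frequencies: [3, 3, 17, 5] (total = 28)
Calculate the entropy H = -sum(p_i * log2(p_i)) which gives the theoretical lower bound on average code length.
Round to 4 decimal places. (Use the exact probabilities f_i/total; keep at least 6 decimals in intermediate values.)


Per-symbol terms -p_i * log2(p_i) with p_i = f_i/28:
  p = 3/28 = 0.107143: log2(p) = -3.222392, -p*log2(p) = 0.345256
  p = 3/28 = 0.107143: log2(p) = -3.222392, -p*log2(p) = 0.345256
  p = 17/28 = 0.607143: log2(p) = -0.719892, -p*log2(p) = 0.437077
  p = 5/28 = 0.178571: log2(p) = -2.485427, -p*log2(p) = 0.443826
H = 0.345256 + 0.345256 + 0.437077 + 0.443826 = 1.571415

H = 1.5714 bits/symbol


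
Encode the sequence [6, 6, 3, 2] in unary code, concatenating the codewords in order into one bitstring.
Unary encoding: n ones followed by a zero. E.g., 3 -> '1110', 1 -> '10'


Encode each number as n ones followed by a terminating 0:
  6 -> 1111110 (7 bits)
  6 -> 1111110 (7 bits)
  3 -> 1110 (4 bits)
  2 -> 110 (3 bits)
Total length = 7 + 7 + 4 + 3 = 21 bits.

Unary([6, 6, 3, 2]) = 111111011111101110110 (21 bits)


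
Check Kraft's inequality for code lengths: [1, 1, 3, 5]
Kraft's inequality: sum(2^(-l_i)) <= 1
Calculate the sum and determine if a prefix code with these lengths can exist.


Sum = 2^(-1) + 2^(-1) + 2^(-3) + 2^(-5)
    = 0.5 + 0.5 + 0.125 + 0.03125
    = 37/32 = 1.15625
Since 1.15625 > 1, Kraft's inequality is NOT satisfied.
A prefix code with these lengths CANNOT exist.

Kraft sum = 1.15625. Not satisfied.


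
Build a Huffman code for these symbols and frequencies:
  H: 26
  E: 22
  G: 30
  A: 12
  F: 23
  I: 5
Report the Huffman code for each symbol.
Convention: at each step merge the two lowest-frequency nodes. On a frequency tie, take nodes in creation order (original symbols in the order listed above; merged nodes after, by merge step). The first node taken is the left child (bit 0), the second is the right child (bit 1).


Huffman tree construction:
Step 1: Merge I(5) + A(12) = 17
Step 2: Merge (I+A)(17) + E(22) = 39
Step 3: Merge F(23) + H(26) = 49
Step 4: Merge G(30) + ((I+A)+E)(39) = 69
Step 5: Merge (F+H)(49) + (G+((I+A)+E))(69) = 118
Read each symbol's code off the tree from the root (left child = 0, right child = 1).

Codes:
  H: 01 (length 2)
  E: 111 (length 3)
  G: 10 (length 2)
  A: 1101 (length 4)
  F: 00 (length 2)
  I: 1100 (length 4)
Average code length: 292/118 = 2.4746 bits/symbol


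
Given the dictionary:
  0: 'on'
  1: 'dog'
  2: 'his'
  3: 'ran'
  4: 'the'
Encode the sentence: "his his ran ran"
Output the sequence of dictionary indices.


Look up each word in the dictionary:
  'his' -> 2
  'his' -> 2
  'ran' -> 3
  'ran' -> 3

Encoded: [2, 2, 3, 3]


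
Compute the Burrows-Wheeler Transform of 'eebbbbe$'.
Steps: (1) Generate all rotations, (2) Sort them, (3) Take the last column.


Rotations (sorted):
  0: $eebbbbe -> last char: e
  1: bbbbe$ee -> last char: e
  2: bbbe$eeb -> last char: b
  3: bbe$eebb -> last char: b
  4: be$eebbb -> last char: b
  5: e$eebbbb -> last char: b
  6: ebbbbe$e -> last char: e
  7: eebbbbe$ -> last char: $


BWT = eebbbbe$


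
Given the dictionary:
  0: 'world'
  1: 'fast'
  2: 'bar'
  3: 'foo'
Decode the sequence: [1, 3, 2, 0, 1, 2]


Look up each index in the dictionary:
  1 -> 'fast'
  3 -> 'foo'
  2 -> 'bar'
  0 -> 'world'
  1 -> 'fast'
  2 -> 'bar'

Decoded: "fast foo bar world fast bar"


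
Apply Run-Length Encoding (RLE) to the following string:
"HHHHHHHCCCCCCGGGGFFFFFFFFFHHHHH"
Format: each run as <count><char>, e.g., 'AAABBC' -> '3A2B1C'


Scanning runs left to right:
  i=0: run of 'H' x 7 -> '7H'
  i=7: run of 'C' x 6 -> '6C'
  i=13: run of 'G' x 4 -> '4G'
  i=17: run of 'F' x 9 -> '9F'
  i=26: run of 'H' x 5 -> '5H'

RLE = 7H6C4G9F5H


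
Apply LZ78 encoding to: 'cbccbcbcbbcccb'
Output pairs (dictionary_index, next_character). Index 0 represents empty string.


LZ78 encoding steps:
Dictionary: {0: ''}
Step 1: w='' (idx 0), next='c' -> output (0, 'c'), add 'c' as idx 1
Step 2: w='' (idx 0), next='b' -> output (0, 'b'), add 'b' as idx 2
Step 3: w='c' (idx 1), next='c' -> output (1, 'c'), add 'cc' as idx 3
Step 4: w='b' (idx 2), next='c' -> output (2, 'c'), add 'bc' as idx 4
Step 5: w='bc' (idx 4), next='b' -> output (4, 'b'), add 'bcb' as idx 5
Step 6: w='bc' (idx 4), next='c' -> output (4, 'c'), add 'bcc' as idx 6
Step 7: w='c' (idx 1), next='b' -> output (1, 'b'), add 'cb' as idx 7


Encoded: [(0, 'c'), (0, 'b'), (1, 'c'), (2, 'c'), (4, 'b'), (4, 'c'), (1, 'b')]


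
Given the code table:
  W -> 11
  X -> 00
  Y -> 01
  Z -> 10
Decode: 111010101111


Decoding:
11 -> W
10 -> Z
10 -> Z
10 -> Z
11 -> W
11 -> W


Result: WZZZWW


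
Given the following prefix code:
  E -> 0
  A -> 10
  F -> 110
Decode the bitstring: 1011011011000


Decoding step by step:
Bits 10 -> A
Bits 110 -> F
Bits 110 -> F
Bits 110 -> F
Bits 0 -> E
Bits 0 -> E


Decoded message: AFFFEE


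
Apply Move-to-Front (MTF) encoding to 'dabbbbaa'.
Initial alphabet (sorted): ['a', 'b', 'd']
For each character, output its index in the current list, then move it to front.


MTF encoding:
'd': index 2 in ['a', 'b', 'd'] -> ['d', 'a', 'b']
'a': index 1 in ['d', 'a', 'b'] -> ['a', 'd', 'b']
'b': index 2 in ['a', 'd', 'b'] -> ['b', 'a', 'd']
'b': index 0 in ['b', 'a', 'd'] -> ['b', 'a', 'd']
'b': index 0 in ['b', 'a', 'd'] -> ['b', 'a', 'd']
'b': index 0 in ['b', 'a', 'd'] -> ['b', 'a', 'd']
'a': index 1 in ['b', 'a', 'd'] -> ['a', 'b', 'd']
'a': index 0 in ['a', 'b', 'd'] -> ['a', 'b', 'd']


Output: [2, 1, 2, 0, 0, 0, 1, 0]


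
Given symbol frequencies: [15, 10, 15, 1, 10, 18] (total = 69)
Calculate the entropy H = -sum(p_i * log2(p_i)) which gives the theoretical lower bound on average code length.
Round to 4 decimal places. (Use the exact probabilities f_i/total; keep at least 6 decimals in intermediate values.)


Per-symbol terms -p_i * log2(p_i) with p_i = f_i/69:
  p = 15/69 = 0.217391: log2(p) = -2.201634, -p*log2(p) = 0.478616
  p = 10/69 = 0.144928: log2(p) = -2.786596, -p*log2(p) = 0.403855
  p = 15/69 = 0.217391: log2(p) = -2.201634, -p*log2(p) = 0.478616
  p = 1/69 = 0.014493: log2(p) = -6.108524, -p*log2(p) = 0.088529
  p = 10/69 = 0.144928: log2(p) = -2.786596, -p*log2(p) = 0.403855
  p = 18/69 = 0.260870: log2(p) = -1.938599, -p*log2(p) = 0.505722
H = 0.478616 + 0.403855 + 0.478616 + 0.088529 + 0.403855 + 0.505722 = 2.359193

H = 2.3592 bits/symbol
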